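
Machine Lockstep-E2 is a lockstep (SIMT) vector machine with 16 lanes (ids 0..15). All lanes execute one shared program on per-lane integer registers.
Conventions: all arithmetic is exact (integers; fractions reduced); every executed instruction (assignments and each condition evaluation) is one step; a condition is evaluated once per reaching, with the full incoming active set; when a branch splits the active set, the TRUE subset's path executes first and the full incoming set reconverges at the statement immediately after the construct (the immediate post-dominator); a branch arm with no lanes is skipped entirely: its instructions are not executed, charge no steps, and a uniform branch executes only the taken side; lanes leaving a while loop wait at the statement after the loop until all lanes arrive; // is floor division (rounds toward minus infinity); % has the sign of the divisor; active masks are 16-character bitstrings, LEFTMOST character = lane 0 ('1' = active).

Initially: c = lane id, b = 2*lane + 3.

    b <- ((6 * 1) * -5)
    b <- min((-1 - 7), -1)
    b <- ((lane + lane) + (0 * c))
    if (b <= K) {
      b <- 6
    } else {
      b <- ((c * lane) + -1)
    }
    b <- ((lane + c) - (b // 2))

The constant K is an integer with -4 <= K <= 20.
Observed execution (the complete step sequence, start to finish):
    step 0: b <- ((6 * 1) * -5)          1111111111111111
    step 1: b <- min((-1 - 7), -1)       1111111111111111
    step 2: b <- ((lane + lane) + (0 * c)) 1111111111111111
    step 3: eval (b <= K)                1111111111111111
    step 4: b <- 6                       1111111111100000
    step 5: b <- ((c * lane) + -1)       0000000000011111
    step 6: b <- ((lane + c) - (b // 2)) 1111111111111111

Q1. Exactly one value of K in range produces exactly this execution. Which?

Answer: K = 20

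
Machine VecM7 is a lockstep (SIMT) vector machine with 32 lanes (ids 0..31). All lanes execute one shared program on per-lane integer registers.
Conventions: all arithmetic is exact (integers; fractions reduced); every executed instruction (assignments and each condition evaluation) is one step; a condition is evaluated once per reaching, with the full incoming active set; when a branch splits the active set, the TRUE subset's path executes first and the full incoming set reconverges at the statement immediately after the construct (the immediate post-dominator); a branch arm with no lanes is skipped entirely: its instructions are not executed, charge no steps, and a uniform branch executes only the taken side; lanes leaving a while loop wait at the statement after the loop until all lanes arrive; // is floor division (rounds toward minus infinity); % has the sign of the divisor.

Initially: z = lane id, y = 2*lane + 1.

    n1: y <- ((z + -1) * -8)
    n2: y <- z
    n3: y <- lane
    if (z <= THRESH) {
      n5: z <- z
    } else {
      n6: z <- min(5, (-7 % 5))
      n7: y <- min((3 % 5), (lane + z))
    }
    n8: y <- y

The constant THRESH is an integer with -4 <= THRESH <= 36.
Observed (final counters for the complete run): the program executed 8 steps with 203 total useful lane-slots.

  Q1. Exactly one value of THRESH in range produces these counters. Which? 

Answer: THRESH = 20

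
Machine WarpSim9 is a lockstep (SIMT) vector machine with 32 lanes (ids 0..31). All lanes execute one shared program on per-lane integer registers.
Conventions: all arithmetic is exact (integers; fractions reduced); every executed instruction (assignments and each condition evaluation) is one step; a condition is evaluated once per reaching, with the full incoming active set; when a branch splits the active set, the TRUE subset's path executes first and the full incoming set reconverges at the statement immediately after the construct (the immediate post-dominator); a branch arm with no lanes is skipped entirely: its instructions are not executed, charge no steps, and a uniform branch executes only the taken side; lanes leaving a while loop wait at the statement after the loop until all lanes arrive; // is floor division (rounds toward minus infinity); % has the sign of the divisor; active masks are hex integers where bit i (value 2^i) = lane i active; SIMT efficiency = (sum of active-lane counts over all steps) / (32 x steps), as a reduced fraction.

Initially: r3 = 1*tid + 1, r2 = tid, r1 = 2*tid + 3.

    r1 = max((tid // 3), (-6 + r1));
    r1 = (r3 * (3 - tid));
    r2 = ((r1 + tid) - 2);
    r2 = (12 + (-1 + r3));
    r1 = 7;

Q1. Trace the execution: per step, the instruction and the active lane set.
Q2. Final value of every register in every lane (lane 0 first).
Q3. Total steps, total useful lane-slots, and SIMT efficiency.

step 0: r1 <- max((tid // 3), (-6 + r1)) 0xffffffff
step 1: r1 <- (r3 * (3 - tid))       0xffffffff
step 2: r2 <- ((r1 + tid) - 2)       0xffffffff
step 3: r2 <- (12 + (-1 + r3))       0xffffffff
step 4: r1 <- 7                      0xffffffff

Answer: 5 steps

r3: 1,2,3,4,5,6,7,8,9,10,11,12,13,14,15,16,17,18,19,20,21,22,23,24,25,26,27,28,29,30,31,32
r2: 12,13,14,15,16,17,18,19,20,21,22,23,24,25,26,27,28,29,30,31,32,33,34,35,36,37,38,39,40,41,42,43
r1: 7,7,7,7,7,7,7,7,7,7,7,7,7,7,7,7,7,7,7,7,7,7,7,7,7,7,7,7,7,7,7,7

steps = 5; useful = 160; efficiency = 160/160 = 1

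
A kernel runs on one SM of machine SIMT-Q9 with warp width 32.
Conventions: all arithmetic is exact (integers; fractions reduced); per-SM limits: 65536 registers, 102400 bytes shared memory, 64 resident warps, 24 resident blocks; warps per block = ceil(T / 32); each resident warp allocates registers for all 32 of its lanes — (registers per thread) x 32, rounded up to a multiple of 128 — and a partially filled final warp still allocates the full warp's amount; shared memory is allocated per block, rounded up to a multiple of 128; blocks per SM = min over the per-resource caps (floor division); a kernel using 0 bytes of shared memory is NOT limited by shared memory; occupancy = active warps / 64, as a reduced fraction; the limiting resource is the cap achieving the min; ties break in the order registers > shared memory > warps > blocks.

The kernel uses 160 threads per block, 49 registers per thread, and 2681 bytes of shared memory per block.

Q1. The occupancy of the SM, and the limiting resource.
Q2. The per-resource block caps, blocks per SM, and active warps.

Answer: occupancy 35/64, limited by registers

registers: 7 blocks
shared memory: 38 blocks
warps: 12 blocks
blocks: 24 blocks

Answer: 7 blocks, 35 active warps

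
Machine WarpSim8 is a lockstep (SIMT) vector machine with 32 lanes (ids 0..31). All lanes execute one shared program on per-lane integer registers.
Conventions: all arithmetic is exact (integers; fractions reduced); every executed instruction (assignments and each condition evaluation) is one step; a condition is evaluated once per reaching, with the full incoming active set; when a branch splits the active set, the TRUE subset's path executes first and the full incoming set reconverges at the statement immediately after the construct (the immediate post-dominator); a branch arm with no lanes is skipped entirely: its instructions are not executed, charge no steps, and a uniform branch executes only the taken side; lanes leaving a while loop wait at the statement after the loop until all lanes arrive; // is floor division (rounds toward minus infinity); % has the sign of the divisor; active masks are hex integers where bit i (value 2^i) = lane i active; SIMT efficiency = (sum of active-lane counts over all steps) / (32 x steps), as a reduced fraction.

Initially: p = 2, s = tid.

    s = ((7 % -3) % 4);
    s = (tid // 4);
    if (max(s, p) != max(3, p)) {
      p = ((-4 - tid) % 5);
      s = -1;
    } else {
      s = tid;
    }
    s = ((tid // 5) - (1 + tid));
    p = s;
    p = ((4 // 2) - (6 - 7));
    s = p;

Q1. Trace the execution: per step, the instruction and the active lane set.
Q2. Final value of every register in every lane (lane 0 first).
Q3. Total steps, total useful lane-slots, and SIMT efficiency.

step 0: s <- ((7 % -3) % 4)          0xffffffff
step 1: s <- (tid // 4)              0xffffffff
step 2: eval (max(s, p) != max(3, p)) 0xffffffff
step 3: p <- ((-4 - tid) % 5)        0xffff0fff
step 4: s <- -1                      0xffff0fff
step 5: s <- tid                     0x0000f000
step 6: s <- ((tid // 5) - (1 + tid)) 0xffffffff
step 7: p <- s                       0xffffffff
step 8: p <- ((4 // 2) - (6 - 7))    0xffffffff
step 9: s <- p                       0xffffffff

Answer: 10 steps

p: 3,3,3,3,3,3,3,3,3,3,3,3,3,3,3,3,3,3,3,3,3,3,3,3,3,3,3,3,3,3,3,3
s: 3,3,3,3,3,3,3,3,3,3,3,3,3,3,3,3,3,3,3,3,3,3,3,3,3,3,3,3,3,3,3,3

steps = 10; useful = 284; efficiency = 284/320 = 71/80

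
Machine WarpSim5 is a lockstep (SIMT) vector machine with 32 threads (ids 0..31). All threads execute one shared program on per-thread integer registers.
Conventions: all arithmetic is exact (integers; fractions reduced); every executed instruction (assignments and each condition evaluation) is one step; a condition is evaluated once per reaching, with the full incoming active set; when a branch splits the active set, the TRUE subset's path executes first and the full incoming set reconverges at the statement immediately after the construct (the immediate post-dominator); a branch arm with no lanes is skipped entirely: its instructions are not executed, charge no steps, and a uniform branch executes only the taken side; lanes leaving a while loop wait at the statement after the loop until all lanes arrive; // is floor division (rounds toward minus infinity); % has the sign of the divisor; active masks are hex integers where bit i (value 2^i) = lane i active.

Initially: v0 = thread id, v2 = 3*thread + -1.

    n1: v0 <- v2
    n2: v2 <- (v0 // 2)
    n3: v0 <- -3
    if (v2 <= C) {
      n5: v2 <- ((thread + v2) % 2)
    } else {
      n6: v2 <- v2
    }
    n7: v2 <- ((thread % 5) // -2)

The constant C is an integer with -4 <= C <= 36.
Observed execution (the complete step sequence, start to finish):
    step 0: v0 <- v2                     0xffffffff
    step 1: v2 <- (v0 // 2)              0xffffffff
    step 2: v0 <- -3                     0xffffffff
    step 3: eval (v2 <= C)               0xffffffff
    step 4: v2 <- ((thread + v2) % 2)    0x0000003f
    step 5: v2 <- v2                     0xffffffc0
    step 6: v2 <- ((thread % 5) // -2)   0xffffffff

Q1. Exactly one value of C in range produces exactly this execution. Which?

Answer: C = 7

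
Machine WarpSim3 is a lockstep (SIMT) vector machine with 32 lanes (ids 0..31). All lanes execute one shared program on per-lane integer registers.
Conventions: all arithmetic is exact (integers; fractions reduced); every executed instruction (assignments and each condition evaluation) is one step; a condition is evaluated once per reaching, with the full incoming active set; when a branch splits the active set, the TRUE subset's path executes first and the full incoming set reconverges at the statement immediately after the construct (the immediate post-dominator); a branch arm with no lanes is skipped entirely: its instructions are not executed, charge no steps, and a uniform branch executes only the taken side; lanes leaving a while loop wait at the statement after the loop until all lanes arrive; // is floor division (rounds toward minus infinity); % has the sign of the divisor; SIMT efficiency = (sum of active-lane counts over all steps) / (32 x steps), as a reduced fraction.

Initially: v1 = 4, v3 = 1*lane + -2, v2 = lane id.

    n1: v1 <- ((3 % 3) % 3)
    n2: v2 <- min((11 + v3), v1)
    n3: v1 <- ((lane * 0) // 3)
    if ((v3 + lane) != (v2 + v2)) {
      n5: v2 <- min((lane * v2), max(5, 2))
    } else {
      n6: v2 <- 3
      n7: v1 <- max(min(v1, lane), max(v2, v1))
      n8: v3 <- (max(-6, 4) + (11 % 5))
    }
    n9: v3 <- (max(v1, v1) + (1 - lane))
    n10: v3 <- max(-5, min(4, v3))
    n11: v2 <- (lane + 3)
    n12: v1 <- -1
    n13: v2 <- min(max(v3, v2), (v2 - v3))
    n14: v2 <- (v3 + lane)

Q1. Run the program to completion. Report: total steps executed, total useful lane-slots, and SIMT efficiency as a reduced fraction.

Answer: 14 steps, 354 useful, 177/224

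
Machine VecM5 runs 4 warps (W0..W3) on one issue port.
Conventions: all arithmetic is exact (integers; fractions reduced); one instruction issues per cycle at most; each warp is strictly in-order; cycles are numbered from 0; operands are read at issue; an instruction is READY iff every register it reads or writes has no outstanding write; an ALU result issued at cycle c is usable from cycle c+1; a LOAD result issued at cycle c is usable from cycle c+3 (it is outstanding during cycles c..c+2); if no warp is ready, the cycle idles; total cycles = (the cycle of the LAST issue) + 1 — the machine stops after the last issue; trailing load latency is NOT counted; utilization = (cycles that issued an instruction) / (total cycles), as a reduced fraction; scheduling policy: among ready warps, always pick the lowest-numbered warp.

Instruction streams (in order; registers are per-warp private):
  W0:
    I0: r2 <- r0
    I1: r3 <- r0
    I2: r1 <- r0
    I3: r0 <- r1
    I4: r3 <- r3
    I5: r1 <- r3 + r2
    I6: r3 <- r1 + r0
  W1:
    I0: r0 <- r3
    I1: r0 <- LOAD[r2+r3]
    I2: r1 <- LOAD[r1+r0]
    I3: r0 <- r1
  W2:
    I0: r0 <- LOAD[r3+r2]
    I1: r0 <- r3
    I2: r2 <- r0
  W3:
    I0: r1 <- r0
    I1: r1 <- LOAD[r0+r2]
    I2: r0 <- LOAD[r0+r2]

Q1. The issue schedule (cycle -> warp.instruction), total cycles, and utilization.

cycle 0: W0.I0
cycle 1: W0.I1
cycle 2: W0.I2
cycle 3: W0.I3
cycle 4: W0.I4
cycle 5: W0.I5
cycle 6: W0.I6
cycle 7: W1.I0
cycle 8: W1.I1
cycle 9: W2.I0
cycle 10: W3.I0
cycle 11: W1.I2
cycle 12: W2.I1
cycle 13: W2.I2
cycle 14: W1.I3
cycle 15: W3.I1
cycle 16: W3.I2

Answer: 17 cycles, utilization 1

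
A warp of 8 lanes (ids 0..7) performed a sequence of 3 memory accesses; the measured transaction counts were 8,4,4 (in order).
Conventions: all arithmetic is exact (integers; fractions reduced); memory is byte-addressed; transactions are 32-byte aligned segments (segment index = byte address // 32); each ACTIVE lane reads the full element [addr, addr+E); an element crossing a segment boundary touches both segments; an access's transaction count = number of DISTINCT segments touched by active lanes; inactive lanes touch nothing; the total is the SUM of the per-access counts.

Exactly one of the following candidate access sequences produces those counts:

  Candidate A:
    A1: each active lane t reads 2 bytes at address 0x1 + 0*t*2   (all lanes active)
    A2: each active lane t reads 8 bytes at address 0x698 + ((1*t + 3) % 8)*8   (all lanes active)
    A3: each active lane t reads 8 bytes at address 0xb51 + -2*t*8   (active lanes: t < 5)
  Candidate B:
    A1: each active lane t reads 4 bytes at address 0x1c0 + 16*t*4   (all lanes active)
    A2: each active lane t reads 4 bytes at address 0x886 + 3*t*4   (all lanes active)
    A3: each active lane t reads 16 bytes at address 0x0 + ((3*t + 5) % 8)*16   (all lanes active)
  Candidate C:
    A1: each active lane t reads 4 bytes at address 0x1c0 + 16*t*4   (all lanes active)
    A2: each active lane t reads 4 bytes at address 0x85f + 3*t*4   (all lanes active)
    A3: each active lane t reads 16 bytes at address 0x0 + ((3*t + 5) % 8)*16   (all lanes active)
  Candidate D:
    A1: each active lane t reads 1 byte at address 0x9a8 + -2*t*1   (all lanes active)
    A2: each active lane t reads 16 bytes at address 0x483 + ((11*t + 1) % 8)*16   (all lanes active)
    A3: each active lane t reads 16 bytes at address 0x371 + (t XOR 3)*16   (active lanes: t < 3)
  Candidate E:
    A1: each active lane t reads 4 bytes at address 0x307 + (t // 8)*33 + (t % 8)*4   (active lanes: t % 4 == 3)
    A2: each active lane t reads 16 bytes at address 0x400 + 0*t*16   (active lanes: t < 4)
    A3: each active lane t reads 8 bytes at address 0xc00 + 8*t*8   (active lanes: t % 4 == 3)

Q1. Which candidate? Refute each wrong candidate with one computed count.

A: A1 gives 1 transaction, not 8
B: A2 gives 3 transactions, not 4
D: A1 gives 2 transactions, not 8
E: A1 gives 2 transactions, not 8
C: all counts match (8,4,4)

Answer: C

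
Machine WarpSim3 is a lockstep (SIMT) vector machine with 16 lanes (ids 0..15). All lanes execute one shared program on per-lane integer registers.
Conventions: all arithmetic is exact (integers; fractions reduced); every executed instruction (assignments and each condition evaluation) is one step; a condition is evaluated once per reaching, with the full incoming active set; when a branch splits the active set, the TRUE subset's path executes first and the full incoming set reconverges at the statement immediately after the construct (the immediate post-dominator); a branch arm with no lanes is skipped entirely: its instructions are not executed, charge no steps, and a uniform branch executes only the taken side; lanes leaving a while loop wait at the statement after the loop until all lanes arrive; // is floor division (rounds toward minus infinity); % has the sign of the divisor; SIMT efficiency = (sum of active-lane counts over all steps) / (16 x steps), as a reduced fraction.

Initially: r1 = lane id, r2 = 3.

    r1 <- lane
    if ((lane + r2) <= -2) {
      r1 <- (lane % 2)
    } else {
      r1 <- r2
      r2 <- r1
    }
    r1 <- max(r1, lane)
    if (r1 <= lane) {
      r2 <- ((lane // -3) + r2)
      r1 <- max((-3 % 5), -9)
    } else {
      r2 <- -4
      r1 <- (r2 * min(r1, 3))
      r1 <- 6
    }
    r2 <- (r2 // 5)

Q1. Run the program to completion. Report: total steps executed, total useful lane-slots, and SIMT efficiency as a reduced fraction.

Answer: 12 steps, 147 useful, 49/64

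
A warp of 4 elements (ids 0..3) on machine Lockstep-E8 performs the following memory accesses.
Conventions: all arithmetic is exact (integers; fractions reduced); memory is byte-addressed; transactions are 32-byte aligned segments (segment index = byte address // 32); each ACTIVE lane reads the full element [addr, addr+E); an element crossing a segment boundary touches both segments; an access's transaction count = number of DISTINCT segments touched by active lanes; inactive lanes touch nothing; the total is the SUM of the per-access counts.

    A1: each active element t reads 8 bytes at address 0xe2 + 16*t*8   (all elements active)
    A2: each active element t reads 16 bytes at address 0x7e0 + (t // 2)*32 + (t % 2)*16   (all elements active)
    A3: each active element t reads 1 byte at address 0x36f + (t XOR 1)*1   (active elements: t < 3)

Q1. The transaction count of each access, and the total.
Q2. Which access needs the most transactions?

A1: 4 transactions
A2: 2 transactions
A3: 1 transaction

Answer: 4,2,1; total 7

Answer: A1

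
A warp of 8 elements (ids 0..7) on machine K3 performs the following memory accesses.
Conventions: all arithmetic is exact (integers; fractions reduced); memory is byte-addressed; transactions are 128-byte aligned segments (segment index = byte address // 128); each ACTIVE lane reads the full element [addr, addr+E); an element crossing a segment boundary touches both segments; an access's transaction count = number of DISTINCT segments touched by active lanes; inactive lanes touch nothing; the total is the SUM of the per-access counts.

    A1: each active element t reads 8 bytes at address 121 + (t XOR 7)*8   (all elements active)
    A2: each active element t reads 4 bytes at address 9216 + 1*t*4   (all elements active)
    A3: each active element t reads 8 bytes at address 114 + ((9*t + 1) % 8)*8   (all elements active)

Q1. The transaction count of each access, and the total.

A1: 2 transactions
A2: 1 transaction
A3: 2 transactions

Answer: 2,1,2; total 5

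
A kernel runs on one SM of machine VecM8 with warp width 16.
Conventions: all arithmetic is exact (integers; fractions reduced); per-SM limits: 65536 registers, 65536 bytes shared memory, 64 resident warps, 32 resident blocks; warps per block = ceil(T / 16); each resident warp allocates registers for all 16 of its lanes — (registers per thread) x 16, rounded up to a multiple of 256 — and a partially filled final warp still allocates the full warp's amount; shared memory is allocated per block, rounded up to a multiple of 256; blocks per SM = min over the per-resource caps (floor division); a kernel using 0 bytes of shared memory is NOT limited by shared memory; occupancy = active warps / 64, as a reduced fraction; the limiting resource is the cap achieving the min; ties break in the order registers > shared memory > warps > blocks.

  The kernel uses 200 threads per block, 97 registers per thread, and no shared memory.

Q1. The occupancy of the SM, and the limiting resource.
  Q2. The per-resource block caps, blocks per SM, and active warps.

Answer: occupancy 13/32, limited by registers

registers: 2 blocks
shared memory: no limit (kernel uses none)
warps: 4 blocks
blocks: 32 blocks

Answer: 2 blocks, 26 active warps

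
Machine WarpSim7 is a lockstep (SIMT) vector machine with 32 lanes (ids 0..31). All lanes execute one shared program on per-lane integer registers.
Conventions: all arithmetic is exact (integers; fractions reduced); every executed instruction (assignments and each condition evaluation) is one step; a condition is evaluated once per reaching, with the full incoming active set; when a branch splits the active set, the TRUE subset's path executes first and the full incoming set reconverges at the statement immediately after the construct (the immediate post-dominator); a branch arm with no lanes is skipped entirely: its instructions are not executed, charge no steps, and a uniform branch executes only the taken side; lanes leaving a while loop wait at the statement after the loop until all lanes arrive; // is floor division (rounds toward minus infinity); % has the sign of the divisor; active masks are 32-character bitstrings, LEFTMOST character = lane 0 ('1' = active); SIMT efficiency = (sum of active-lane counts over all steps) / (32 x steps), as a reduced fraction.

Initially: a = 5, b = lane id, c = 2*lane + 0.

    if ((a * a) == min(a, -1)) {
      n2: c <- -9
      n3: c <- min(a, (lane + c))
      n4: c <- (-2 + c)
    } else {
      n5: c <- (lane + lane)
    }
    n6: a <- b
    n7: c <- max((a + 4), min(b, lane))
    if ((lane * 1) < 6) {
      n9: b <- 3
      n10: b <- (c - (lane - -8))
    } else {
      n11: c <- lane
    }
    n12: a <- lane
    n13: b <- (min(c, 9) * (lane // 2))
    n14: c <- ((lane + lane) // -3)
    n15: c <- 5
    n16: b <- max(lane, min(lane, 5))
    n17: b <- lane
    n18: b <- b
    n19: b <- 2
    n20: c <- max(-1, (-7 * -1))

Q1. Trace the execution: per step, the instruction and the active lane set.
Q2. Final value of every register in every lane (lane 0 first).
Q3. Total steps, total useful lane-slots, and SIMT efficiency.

step 0: eval ((a * a) == min(a, -1)) 11111111111111111111111111111111
step 1: c <- (lane + lane)           11111111111111111111111111111111
step 2: a <- b                       11111111111111111111111111111111
step 3: c <- max((a + 4), min(b, lane)) 11111111111111111111111111111111
step 4: eval ((lane * 1) < 6)        11111111111111111111111111111111
step 5: b <- 3                       11111100000000000000000000000000
step 6: b <- (c - (lane - -8))       11111100000000000000000000000000
step 7: c <- lane                    00000011111111111111111111111111
step 8: a <- lane                    11111111111111111111111111111111
step 9: b <- (min(c, 9) * (lane // 2)) 11111111111111111111111111111111
step 10: c <- ((lane + lane) // -3)   11111111111111111111111111111111
step 11: c <- 5                       11111111111111111111111111111111
step 12: b <- max(lane, min(lane, 5)) 11111111111111111111111111111111
step 13: b <- lane                    11111111111111111111111111111111
step 14: b <- b                       11111111111111111111111111111111
step 15: b <- 2                       11111111111111111111111111111111
step 16: c <- max(-1, (-7 * -1))      11111111111111111111111111111111

Answer: 17 steps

a: 0,1,2,3,4,5,6,7,8,9,10,11,12,13,14,15,16,17,18,19,20,21,22,23,24,25,26,27,28,29,30,31
b: 2,2,2,2,2,2,2,2,2,2,2,2,2,2,2,2,2,2,2,2,2,2,2,2,2,2,2,2,2,2,2,2
c: 7,7,7,7,7,7,7,7,7,7,7,7,7,7,7,7,7,7,7,7,7,7,7,7,7,7,7,7,7,7,7,7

steps = 17; useful = 486; efficiency = 486/544 = 243/272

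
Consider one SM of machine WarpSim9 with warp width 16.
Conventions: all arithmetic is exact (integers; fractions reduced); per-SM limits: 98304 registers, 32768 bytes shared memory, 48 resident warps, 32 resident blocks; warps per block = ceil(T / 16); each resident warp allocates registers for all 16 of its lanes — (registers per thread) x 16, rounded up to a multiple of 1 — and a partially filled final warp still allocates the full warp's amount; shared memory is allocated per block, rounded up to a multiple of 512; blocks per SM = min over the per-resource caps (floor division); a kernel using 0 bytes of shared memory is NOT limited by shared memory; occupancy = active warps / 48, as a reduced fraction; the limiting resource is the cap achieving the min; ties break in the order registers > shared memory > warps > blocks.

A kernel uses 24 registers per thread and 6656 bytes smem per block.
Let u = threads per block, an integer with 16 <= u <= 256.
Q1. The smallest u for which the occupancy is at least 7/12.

Answer: u = 97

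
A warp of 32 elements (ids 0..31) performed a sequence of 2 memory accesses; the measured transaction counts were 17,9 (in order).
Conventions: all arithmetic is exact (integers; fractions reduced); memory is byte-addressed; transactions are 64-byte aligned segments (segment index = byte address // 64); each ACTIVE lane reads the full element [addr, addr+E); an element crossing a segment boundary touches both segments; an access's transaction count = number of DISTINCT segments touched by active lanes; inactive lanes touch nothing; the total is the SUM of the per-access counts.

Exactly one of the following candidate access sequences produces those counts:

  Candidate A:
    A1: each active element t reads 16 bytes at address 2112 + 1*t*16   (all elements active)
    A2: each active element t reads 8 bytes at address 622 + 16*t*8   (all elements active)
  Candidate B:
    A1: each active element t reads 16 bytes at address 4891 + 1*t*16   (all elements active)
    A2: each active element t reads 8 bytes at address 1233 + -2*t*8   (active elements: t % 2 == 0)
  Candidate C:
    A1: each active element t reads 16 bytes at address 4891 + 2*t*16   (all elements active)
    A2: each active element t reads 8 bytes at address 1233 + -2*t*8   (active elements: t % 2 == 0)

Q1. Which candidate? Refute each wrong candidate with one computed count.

A: A1 gives 8 transactions, not 17
B: A1 gives 9 transactions, not 17
C: all counts match (17,9)

Answer: C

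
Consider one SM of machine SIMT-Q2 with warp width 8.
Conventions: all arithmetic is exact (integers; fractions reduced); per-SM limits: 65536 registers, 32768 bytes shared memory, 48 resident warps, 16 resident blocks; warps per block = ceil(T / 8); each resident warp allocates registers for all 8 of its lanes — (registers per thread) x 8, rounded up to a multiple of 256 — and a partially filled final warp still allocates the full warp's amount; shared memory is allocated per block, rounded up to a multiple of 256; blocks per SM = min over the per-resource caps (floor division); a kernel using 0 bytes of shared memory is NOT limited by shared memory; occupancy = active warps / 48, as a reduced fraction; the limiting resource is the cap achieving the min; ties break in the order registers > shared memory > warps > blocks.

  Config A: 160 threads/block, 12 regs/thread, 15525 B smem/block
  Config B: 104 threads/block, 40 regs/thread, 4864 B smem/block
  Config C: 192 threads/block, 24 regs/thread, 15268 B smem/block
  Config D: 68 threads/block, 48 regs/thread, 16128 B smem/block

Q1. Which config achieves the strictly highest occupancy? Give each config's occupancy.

occupancies: A 5/6, B 13/16, C 1, D 3/8

Answer: C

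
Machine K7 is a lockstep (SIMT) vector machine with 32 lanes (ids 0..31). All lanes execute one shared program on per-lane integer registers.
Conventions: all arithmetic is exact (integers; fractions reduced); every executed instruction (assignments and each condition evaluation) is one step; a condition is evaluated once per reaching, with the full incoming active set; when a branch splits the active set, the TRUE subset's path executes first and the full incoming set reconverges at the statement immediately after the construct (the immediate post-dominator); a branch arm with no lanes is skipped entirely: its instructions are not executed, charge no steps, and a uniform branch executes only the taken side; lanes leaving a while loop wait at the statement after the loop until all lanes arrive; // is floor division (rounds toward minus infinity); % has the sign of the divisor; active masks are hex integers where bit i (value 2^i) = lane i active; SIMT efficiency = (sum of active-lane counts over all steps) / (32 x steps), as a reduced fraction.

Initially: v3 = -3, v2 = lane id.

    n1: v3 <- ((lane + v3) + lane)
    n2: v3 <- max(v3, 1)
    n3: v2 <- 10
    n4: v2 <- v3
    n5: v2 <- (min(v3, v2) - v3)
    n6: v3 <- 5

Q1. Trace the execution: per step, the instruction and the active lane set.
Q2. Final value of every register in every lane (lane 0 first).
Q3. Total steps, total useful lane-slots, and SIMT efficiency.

step 0: v3 <- ((lane + v3) + lane)   0xffffffff
step 1: v3 <- max(v3, 1)             0xffffffff
step 2: v2 <- 10                     0xffffffff
step 3: v2 <- v3                     0xffffffff
step 4: v2 <- (min(v3, v2) - v3)     0xffffffff
step 5: v3 <- 5                      0xffffffff

Answer: 6 steps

v3: 5,5,5,5,5,5,5,5,5,5,5,5,5,5,5,5,5,5,5,5,5,5,5,5,5,5,5,5,5,5,5,5
v2: 0,0,0,0,0,0,0,0,0,0,0,0,0,0,0,0,0,0,0,0,0,0,0,0,0,0,0,0,0,0,0,0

steps = 6; useful = 192; efficiency = 192/192 = 1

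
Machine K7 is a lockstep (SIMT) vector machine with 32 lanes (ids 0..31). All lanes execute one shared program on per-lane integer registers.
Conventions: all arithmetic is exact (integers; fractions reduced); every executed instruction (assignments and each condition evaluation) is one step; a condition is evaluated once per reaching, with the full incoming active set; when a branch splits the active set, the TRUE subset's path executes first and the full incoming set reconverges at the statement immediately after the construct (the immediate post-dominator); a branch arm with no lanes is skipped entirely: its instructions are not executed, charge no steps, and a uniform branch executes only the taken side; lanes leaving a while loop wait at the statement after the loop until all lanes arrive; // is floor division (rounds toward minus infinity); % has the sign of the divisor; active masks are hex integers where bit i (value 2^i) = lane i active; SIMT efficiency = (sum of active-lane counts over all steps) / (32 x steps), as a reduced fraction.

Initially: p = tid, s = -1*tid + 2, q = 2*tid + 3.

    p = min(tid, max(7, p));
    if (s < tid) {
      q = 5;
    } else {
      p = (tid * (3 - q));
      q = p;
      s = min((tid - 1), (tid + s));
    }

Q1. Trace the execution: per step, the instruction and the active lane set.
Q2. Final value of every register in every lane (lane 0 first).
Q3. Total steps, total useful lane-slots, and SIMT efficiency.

step 0: p <- min(tid, max(7, p))     0xffffffff
step 1: eval (s < tid)               0xffffffff
step 2: q <- 5                       0xfffffffc
step 3: p <- (tid * (3 - q))         0x00000003
step 4: q <- p                       0x00000003
step 5: s <- min((tid - 1), (tid + s)) 0x00000003

Answer: 6 steps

p: 0,-2,2,3,4,5,6,7,8,9,10,11,12,13,14,15,16,17,18,19,20,21,22,23,24,25,26,27,28,29,30,31
s: -1,0,0,-1,-2,-3,-4,-5,-6,-7,-8,-9,-10,-11,-12,-13,-14,-15,-16,-17,-18,-19,-20,-21,-22,-23,-24,-25,-26,-27,-28,-29
q: 0,-2,5,5,5,5,5,5,5,5,5,5,5,5,5,5,5,5,5,5,5,5,5,5,5,5,5,5,5,5,5,5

steps = 6; useful = 100; efficiency = 100/192 = 25/48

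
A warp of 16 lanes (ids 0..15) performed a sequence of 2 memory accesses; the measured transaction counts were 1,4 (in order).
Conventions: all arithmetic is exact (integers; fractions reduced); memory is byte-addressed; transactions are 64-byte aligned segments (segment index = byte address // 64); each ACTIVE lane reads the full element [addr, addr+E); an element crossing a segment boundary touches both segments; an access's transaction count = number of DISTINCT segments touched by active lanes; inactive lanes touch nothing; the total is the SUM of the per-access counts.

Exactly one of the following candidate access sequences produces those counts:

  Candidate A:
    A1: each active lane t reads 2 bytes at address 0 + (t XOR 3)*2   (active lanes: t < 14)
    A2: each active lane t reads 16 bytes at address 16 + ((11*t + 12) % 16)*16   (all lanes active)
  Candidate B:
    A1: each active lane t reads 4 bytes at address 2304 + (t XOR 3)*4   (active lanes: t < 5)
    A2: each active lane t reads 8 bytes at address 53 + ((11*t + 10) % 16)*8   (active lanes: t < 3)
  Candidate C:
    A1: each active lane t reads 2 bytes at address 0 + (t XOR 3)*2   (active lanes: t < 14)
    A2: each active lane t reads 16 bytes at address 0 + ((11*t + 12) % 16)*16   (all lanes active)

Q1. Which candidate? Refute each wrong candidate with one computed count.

A: A2 gives 5 transactions, not 4
B: A2 gives 3 transactions, not 4
C: all counts match (1,4)

Answer: C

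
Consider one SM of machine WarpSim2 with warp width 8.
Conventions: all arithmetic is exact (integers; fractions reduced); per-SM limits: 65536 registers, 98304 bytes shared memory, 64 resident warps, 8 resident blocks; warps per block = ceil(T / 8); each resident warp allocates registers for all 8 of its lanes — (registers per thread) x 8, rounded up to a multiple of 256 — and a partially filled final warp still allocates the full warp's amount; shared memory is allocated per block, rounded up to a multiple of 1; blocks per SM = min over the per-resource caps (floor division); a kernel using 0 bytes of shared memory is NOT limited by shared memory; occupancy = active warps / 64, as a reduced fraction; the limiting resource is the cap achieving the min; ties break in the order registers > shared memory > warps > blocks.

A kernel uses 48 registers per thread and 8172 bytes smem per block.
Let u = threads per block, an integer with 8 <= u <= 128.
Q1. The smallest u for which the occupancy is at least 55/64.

Answer: u = 49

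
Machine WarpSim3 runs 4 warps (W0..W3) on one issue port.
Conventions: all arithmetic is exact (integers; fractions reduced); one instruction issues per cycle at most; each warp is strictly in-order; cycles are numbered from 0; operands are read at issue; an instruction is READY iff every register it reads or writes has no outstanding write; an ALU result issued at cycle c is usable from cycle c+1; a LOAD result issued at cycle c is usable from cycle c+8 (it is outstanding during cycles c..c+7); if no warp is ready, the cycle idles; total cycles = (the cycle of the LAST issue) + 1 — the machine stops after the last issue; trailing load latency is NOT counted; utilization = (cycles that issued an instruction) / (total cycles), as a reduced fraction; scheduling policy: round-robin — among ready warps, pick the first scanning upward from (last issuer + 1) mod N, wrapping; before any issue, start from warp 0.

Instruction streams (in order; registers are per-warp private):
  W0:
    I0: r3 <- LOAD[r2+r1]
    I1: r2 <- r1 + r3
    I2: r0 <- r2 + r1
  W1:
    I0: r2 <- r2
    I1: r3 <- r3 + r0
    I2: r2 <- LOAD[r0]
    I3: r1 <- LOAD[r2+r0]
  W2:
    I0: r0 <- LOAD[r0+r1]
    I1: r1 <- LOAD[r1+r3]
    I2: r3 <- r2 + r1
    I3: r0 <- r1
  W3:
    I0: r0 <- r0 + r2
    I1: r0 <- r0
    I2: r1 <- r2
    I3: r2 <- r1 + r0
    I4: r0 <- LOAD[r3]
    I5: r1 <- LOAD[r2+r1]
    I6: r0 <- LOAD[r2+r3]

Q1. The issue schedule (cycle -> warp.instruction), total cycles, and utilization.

cycle 0: W0.I0
cycle 1: W1.I0
cycle 2: W2.I0
cycle 3: W3.I0
cycle 4: W1.I1
cycle 5: W2.I1
cycle 6: W3.I1
cycle 7: W1.I2
cycle 8: W3.I2
cycle 9: W0.I1
cycle 10: W3.I3
cycle 11: W0.I2
cycle 12: W3.I4
cycle 13: W2.I2
cycle 14: W3.I5
cycle 15: W1.I3
cycle 16: W2.I3
cycle 17: idle
cycle 18: idle
cycle 19: idle
cycle 20: W3.I6

Answer: 21 cycles, utilization 6/7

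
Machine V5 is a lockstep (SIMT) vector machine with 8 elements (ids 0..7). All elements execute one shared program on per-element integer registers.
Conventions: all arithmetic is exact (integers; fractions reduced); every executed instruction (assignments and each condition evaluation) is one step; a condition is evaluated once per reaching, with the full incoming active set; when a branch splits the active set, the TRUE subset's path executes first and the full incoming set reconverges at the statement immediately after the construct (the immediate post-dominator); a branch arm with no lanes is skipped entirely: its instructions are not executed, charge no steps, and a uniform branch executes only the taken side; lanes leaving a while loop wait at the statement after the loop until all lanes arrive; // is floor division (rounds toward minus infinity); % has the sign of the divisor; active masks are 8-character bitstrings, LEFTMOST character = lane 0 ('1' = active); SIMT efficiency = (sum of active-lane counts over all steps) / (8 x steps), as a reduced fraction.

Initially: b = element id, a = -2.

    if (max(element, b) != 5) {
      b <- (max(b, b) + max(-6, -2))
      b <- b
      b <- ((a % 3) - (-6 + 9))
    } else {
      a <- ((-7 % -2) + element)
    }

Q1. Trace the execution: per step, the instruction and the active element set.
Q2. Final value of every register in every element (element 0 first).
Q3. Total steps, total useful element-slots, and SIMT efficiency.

step 0: eval (max(element, b) != 5)  11111111
step 1: b <- (max(b, b) + max(-6, -2)) 11111011
step 2: b <- b                       11111011
step 3: b <- ((a % 3) - (-6 + 9))    11111011
step 4: a <- ((-7 % -2) + element)   00000100

Answer: 5 steps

b: -2,-2,-2,-2,-2,5,-2,-2
a: -2,-2,-2,-2,-2,4,-2,-2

steps = 5; useful = 30; efficiency = 30/40 = 3/4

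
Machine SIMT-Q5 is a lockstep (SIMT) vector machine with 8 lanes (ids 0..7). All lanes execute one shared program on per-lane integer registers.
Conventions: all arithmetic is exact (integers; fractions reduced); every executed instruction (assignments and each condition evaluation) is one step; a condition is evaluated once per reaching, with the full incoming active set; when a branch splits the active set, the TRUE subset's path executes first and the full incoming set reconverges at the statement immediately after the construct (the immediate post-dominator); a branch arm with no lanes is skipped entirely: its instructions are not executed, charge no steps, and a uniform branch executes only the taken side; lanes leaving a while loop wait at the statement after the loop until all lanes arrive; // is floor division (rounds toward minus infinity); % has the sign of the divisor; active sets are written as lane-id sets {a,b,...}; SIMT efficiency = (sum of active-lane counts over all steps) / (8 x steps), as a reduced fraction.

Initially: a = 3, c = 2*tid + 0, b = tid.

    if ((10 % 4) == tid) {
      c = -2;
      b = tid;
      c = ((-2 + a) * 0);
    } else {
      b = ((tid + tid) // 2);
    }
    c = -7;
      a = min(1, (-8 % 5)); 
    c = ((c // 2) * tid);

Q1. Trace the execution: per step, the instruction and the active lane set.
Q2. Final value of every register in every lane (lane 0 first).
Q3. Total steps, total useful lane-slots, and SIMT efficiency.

step 0: eval ((10 % 4) == tid)       {0,1,2,3,4,5,6,7}
step 1: c <- -2                      {2}
step 2: b <- tid                     {2}
step 3: c <- ((-2 + a) * 0)          {2}
step 4: b <- ((tid + tid) // 2)      {0,1,3,4,5,6,7}
step 5: c <- -7                      {0,1,2,3,4,5,6,7}
step 6: a <- min(1, (-8 % 5))        {0,1,2,3,4,5,6,7}
step 7: c <- ((c // 2) * tid)        {0,1,2,3,4,5,6,7}

Answer: 8 steps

a: 1,1,1,1,1,1,1,1
c: 0,-4,-8,-12,-16,-20,-24,-28
b: 0,1,2,3,4,5,6,7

steps = 8; useful = 42; efficiency = 42/64 = 21/32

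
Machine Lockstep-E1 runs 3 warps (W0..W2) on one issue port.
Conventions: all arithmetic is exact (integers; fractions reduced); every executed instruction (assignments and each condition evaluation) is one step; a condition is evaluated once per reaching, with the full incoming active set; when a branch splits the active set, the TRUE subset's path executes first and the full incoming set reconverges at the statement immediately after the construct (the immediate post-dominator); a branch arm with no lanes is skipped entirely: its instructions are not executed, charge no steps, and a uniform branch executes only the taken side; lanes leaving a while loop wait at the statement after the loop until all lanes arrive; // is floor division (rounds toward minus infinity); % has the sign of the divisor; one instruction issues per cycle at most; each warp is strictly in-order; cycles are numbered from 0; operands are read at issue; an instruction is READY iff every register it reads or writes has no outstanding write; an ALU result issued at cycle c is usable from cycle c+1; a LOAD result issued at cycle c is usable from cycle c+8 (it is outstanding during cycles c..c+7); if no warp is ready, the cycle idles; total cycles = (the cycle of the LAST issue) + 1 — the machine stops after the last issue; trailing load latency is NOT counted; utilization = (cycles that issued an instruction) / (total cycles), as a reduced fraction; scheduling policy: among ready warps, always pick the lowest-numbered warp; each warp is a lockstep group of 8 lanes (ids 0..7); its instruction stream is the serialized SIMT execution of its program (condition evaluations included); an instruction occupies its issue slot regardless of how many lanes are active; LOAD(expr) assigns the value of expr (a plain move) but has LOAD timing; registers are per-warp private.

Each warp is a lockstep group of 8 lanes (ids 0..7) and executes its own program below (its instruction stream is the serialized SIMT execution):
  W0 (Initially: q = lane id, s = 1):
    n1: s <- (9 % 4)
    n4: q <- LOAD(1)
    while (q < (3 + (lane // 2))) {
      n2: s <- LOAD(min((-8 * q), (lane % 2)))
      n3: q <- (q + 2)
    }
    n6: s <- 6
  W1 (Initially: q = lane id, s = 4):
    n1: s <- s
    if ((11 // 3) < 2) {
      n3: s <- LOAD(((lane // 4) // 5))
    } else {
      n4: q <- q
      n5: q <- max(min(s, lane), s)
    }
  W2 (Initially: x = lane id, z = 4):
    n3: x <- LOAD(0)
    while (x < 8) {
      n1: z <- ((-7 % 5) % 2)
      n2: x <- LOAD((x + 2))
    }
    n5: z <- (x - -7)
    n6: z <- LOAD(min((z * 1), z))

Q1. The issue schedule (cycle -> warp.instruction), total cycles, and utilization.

cycle 0: W0.I0
cycle 1: W0.I1
cycle 2: W1.I0
cycle 3: W1.I1
cycle 4: W1.I2
cycle 5: W1.I3
cycle 6: W2.I0
cycle 7: idle
cycle 8: idle
cycle 9: W0.I2
cycle 10: W0.I3
cycle 11: W0.I4
cycle 12: W0.I5
cycle 13: idle
cycle 14: W2.I1
cycle 15: W2.I2
cycle 16: W2.I3
cycle 17: idle
cycle 18: W0.I6
cycle 19: W0.I7
cycle 20: W0.I8
cycle 21: idle
cycle 22: idle
cycle 23: idle
cycle 24: W2.I4
cycle 25: W2.I5
cycle 26: W0.I9
cycle 27: W0.I10
cycle 28: W0.I11
cycle 29: W2.I6
cycle 30: idle
cycle 31: idle
cycle 32: idle
cycle 33: idle
cycle 34: W0.I12
cycle 35: idle
cycle 36: idle
cycle 37: W2.I7
cycle 38: W2.I8
cycle 39: W2.I9
cycle 40: idle
cycle 41: idle
cycle 42: idle
cycle 43: idle
cycle 44: idle
cycle 45: idle
cycle 46: idle
cycle 47: W2.I10
cycle 48: W2.I11
cycle 49: W2.I12
cycle 50: idle
cycle 51: idle
cycle 52: idle
cycle 53: idle
cycle 54: idle
cycle 55: idle
cycle 56: idle
cycle 57: W2.I13
cycle 58: W2.I14
cycle 59: W2.I15

Answer: 60 cycles, utilization 11/20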